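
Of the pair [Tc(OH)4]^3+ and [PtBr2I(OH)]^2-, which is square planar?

For [Tc(OH)4]^3+: Summing ligand charges against the +3 overall charge gives an oxidation state of +7 for technetium. Group 7 minus oxidation state 7 gives a d⁰ configuration. A d⁰ ion has no crystal-field stabilisation preference between square planar and tetrahedral, so four ligands adopt the sterically favoured tetrahedral geometry. → tetrahedral.
For [PtBr2I(OH)]^2-: Each bromide is −1; each iodide is −1; each hydroxide is −1; balancing the −2 overall charge requires Pt(II). Platinum is a group-10 element; Pt(II) is therefore d⁸. A 5d d⁸ ion has a large crystal-field splitting; square planar leaves the high-energy d_{x²−y²} orbital empty and maximises CFSE. → square planar.

[PtBr2I(OH)]^2-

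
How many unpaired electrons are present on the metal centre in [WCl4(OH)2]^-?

1 unpaired electron

Summing ligand charges against the −1 overall charge gives an oxidation state of +5 for tungsten.
W sits in group 6, so the d-electron count is 6 − 5 = 1.
In an octahedral field the d¹ configuration is t₂g¹e_g⁰ (only one arrangement possible), giving 1 unpaired electron.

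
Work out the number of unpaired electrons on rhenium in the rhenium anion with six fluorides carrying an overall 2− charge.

3

Each fluoride is −1; balancing the −2 overall charge requires Re(IV).
Rhenium is a group-7 element; Re(IV) is therefore d³.
In an octahedral field the d³ configuration is t₂g³e_g⁰ (only one arrangement possible), giving 3 unpaired electrons.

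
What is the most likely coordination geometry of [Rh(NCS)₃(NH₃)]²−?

square planar

Summing ligand charges against the −2 overall charge gives an oxidation state of +1 for rhodium.
Rh sits in group 9, so the d-electron count is 9 − 1 = 8.
Coordination number: 4.
A 4d d⁸ ion has a large crystal-field splitting; square planar leaves the high-energy d_{x²−y²} orbital empty and maximises CFSE.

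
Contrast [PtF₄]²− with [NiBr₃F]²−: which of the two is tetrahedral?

For [PtF₄]²−: Summing ligand charges against the −2 overall charge gives an oxidation state of +2 for platinum. Group 10 minus oxidation state 2 gives a d⁸ configuration. A 5d d⁸ ion has a large crystal-field splitting; square planar leaves the high-energy d_{x²−y²} orbital empty and maximises CFSE. → square planar.
For [NiBr₃F]²−: Each bromide is −1; each fluoride is −1; balancing the −2 overall charge requires Ni(II). Ni sits in group 10, so the d-electron count is 10 − 2 = 8. Bromide and fluoride are weak-field ligands. With weak-field ligands the CFSE gain from square planar is small, so a 3d d⁸ ion takes the sterically preferred tetrahedral geometry. → tetrahedral.

[NiBr₃F]²−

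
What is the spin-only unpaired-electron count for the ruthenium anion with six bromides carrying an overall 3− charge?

1 unpaired electron

Ligand charges: each bromide is −1. With an overall charge of −3 the ruthenium centre must be in the +3 oxidation state.
Group 8 minus oxidation state 3 gives a d⁵ configuration.
The spin state decides the count: a 4d ion has a large Δₒ and is invariably low-spin.
An octahedral low-spin d⁵ ion is t₂g⁵e_g⁰, giving 1 unpaired electron.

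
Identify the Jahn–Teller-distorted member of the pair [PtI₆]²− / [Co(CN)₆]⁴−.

[Co(CN)₆]⁴−

[PtI₆]²−: Each iodide is −1; balancing the −2 overall charge requires Pt(IV). Group 10 minus oxidation state 4 gives a d⁶ configuration. A 5d ion has a large Δₒ and is invariably low-spin. The d⁶ configuration leaves the e_g set evenly filled (or empty) — no strong Jahn–Teller driving force.
[Co(CN)₆]⁴−: Summing ligand charges against the −4 overall charge gives an oxidation state of +2 for cobalt. Co sits in group 9, so the d-electron count is 9 − 2 = 7. Cyanide is a strong-field ligand (high in the spectrochemical series) for a first-row metal, so the complex is low-spin. The t₂g⁶e_g¹ (low-spin) configuration has an unevenly filled e_g set; the Jahn–Teller theorem predicts a tetragonal distortion (typically axial elongation) to lift the degeneracy.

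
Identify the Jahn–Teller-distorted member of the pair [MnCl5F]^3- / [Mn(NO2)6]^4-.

[MnCl5F]^3-

[MnCl5F]^3-: Summing ligand charges against the −3 overall charge gives an oxidation state of +3 for manganese. Mn sits in group 7, so the d-electron count is 7 − 3 = 4. Chloride and fluoride are weak-field ligands for a first-row metal, so the complex is high-spin. The t₂g³e_g¹ (high-spin) configuration has an unevenly filled e_g set; the Jahn–Teller theorem predicts a tetragonal distortion (typically axial elongation) to lift the degeneracy.
[Mn(NO2)6]^4-: Each nitro (N-bound nitrite) is −1; balancing the −4 overall charge requires Mn(II). Mn sits in group 7, so the d-electron count is 7 − 2 = 5. Nitro (N-bound nitrite) is a strong-field ligand (high in the spectrochemical series) for a first-row metal, so the complex is low-spin. The d⁵ configuration leaves the e_g set evenly filled (or empty) — no strong Jahn–Teller driving force.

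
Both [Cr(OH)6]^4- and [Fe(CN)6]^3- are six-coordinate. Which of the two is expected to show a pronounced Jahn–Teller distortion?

[Cr(OH)6]^4-

[Cr(OH)6]^4-: Summing ligand charges against the −4 overall charge gives an oxidation state of +2 for chromium. Cr sits in group 6, so the d-electron count is 6 − 2 = 4. Hydroxide is a weak-field ligand for a first-row metal, so the complex is high-spin. The t₂g³e_g¹ (high-spin) configuration has an unevenly filled e_g set; the Jahn–Teller theorem predicts a tetragonal distortion (typically axial elongation) to lift the degeneracy.
[Fe(CN)6]^3-: Each cyanide is −1; balancing the −3 overall charge requires Fe(III). Iron is a group-8 element; Fe(III) is therefore d⁵. Cyanide is a strong-field ligand (high in the spectrochemical series) for a first-row metal, so the complex is low-spin. The d⁵ configuration leaves the e_g set evenly filled (or empty) — no strong Jahn–Teller driving force.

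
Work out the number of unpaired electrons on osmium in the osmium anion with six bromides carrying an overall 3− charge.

1

Ligand charges: each bromide is −1. With an overall charge of −3 the osmium centre must be in the +3 oxidation state.
Group 8 minus oxidation state 3 gives a d⁵ configuration.
The spin state decides the count: a 5d ion has a large Δₒ and is invariably low-spin.
An octahedral low-spin d⁵ ion is t₂g⁵e_g⁰, giving 1 unpaired electron.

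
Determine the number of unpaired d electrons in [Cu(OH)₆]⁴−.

1

Each hydroxide is −1; balancing the −4 overall charge requires Cu(II).
Cu sits in group 11, so the d-electron count is 11 − 2 = 9.
In an octahedral field the d⁹ configuration is t₂g⁶e_g³ (only one arrangement possible), giving 1 unpaired electron.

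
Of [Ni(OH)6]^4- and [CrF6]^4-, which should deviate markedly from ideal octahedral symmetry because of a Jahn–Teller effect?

[CrF6]^4-

[Ni(OH)6]^4-: Ligand charges: each hydroxide is −1. With an overall charge of −4 the nickel centre must be in the +2 oxidation state. Nickel is a group-10 element; Ni(II) is therefore d⁸. The d⁸ configuration leaves the e_g set evenly filled (or empty) — no strong Jahn–Teller driving force.
[CrF6]^4-: Ligand charges: each fluoride is −1. With an overall charge of −4 the chromium centre must be in the +2 oxidation state. Cr sits in group 6, so the d-electron count is 6 − 2 = 4. Fluoride is a weak-field ligand for a first-row metal, so the complex is high-spin. The t₂g³e_g¹ (high-spin) configuration has an unevenly filled e_g set; the Jahn–Teller theorem predicts a tetragonal distortion (typically axial elongation) to lift the degeneracy.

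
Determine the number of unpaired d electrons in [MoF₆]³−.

3

Summing ligand charges against the −3 overall charge gives an oxidation state of +3 for molybdenum.
Molybdenum is a group-6 element; Mo(III) is therefore d³.
In an octahedral field the d³ configuration is t₂g³e_g⁰ (only one arrangement possible), giving 3 unpaired electrons.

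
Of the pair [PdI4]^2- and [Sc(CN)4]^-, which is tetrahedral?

[Sc(CN)4]^-

For [PdI4]^2-: Each iodide is −1; balancing the −2 overall charge requires Pd(II). Group 10 minus oxidation state 2 gives a d⁸ configuration. A 4d d⁸ ion has a large crystal-field splitting; square planar leaves the high-energy d_{x²−y²} orbital empty and maximises CFSE. → square planar.
For [Sc(CN)4]^-: Summing ligand charges against the −1 overall charge gives an oxidation state of +3 for scandium. Sc sits in group 3, so the d-electron count is 3 − 3 = 0. A d⁰ ion has no crystal-field stabilisation preference between square planar and tetrahedral, so four ligands adopt the sterically favoured tetrahedral geometry. → tetrahedral.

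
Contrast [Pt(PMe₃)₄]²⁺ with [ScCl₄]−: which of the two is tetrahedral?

For [Pt(PMe₃)₄]²⁺: Trimethylphosphine is neutral; balancing the +2 overall charge requires Pt(II). Pt sits in group 10, so the d-electron count is 10 − 2 = 8. A 5d d⁸ ion has a large crystal-field splitting; square planar leaves the high-energy d_{x²−y²} orbital empty and maximises CFSE. → square planar.
For [ScCl₄]−: Each chloride is −1; balancing the −1 overall charge requires Sc(III). Group 3 minus oxidation state 3 gives a d⁰ configuration. A d⁰ ion has no crystal-field stabilisation preference between square planar and tetrahedral, so four ligands adopt the sterically favoured tetrahedral geometry. → tetrahedral.

[ScCl₄]−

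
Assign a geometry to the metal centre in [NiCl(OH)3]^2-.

Summing ligand charges against the −2 overall charge gives an oxidation state of +2 for nickel.
Ni sits in group 10, so the d-electron count is 10 − 2 = 8.
Coordination number: 4.
Chloride and hydroxide are weak-field ligands.
With weak-field ligands the CFSE gain from square planar is small, so a 3d d⁸ ion takes the sterically preferred tetrahedral geometry.

tetrahedral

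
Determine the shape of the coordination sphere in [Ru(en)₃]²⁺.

octahedral

Summing ligand charges against the +2 overall charge gives an oxidation state of +2 for ruthenium.
Ruthenium is a group-8 element; Ru(II) is therefore d⁶.
Counting donor atoms: 3×ethylenediamine (bidentate) → 6 donors. Coordination number = 6.
Six donors around a single metal centre give an octahedral coordination sphere.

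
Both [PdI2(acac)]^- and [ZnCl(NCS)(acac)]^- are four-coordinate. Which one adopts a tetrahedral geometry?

[ZnCl(NCS)(acac)]^-

For [PdI2(acac)]^-: Ligand charges: each iodide is −1; each acetylacetonate is −1. With an overall charge of −1 the palladium centre must be in the +2 oxidation state. Pd sits in group 10, so the d-electron count is 10 − 2 = 8. A 4d d⁸ ion has a large crystal-field splitting; square planar leaves the high-energy d_{x²−y²} orbital empty and maximises CFSE. → square planar.
For [ZnCl(NCS)(acac)]^-: Ligand charges: each chloride is −1; each isothiocyanate is −1; each acetylacetonate is −1. With an overall charge of −1 the zinc centre must be in the +2 oxidation state. Group 12 minus oxidation state 2 gives a d¹⁰ configuration. A d¹⁰ ion has no crystal-field stabilisation preference between square planar and tetrahedral, so four ligands adopt the sterically favoured tetrahedral geometry. → tetrahedral.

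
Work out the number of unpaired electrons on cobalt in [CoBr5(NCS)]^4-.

3 unpaired electrons

Each bromide is −1; each isothiocyanate is −1; balancing the −4 overall charge requires Co(II).
Cobalt is a group-9 element; Co(II) is therefore d⁷.
The spin state decides the count: Bromide and isothiocyanate are weak-field ligands for a first-row metal, so the complex is high-spin.
An octahedral high-spin d⁷ ion is t₂g⁵e_g², giving 3 unpaired electrons.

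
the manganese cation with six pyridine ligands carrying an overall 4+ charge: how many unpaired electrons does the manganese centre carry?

Pyridine is neutral; balancing the +4 overall charge requires Mn(IV).
Group 7 minus oxidation state 4 gives a d³ configuration.
In an octahedral field the d³ configuration is t₂g³e_g⁰ (only one arrangement possible), giving 3 unpaired electrons.

3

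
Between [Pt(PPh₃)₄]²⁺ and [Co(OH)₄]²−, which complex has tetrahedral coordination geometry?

For [Pt(PPh₃)₄]²⁺: Ligand charges: triphenylphosphine is neutral. With an overall charge of +2 the platinum centre must be in the +2 oxidation state. Platinum is a group-10 element; Pt(II) is therefore d⁸. A 5d d⁸ ion has a large crystal-field splitting; square planar leaves the high-energy d_{x²−y²} orbital empty and maximises CFSE. → square planar.
For [Co(OH)₄]²−: Ligand charges: each hydroxide is −1. With an overall charge of −2 the cobalt centre must be in the +2 oxidation state. Cobalt is a group-9 element; Co(II) is therefore d⁷. For a high-spin 3d d⁷ ion with weak-field ligands the small Δₜ gives little square-planar CFSE advantage, so four ligands adopt the sterically favoured tetrahedral geometry. → tetrahedral.

[Co(OH)₄]²−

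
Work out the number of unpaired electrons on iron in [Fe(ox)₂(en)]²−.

4

Summing ligand charges against the −2 overall charge gives an oxidation state of +2 for iron.
Iron is a group-8 element; Fe(II) is therefore d⁶.
Counting donor atoms: 2×oxalate (bidentate) → 4 donors; 1×ethylenediamine (bidentate) → 2 donors. Coordination number = 6.
The spin state decides the count: Oxalate is a weak-field ligand for a first-row metal, so the complex is high-spin.
An octahedral high-spin d⁶ ion is t₂g⁴e_g², giving 4 unpaired electrons.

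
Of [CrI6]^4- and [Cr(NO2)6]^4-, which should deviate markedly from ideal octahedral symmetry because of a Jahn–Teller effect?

[CrI6]^4-

[CrI6]^4-: Each iodide is −1; balancing the −4 overall charge requires Cr(II). Group 6 minus oxidation state 2 gives a d⁴ configuration. Iodide is a weak-field ligand for a first-row metal, so the complex is high-spin. The t₂g³e_g¹ (high-spin) configuration has an unevenly filled e_g set; the Jahn–Teller theorem predicts a tetragonal distortion (typically axial elongation) to lift the degeneracy.
[Cr(NO2)6]^4-: Summing ligand charges against the −4 overall charge gives an oxidation state of +2 for chromium. Chromium is a group-6 element; Cr(II) is therefore d⁴. Nitro (N-bound nitrite) is a strong-field ligand (high in the spectrochemical series) for a first-row metal, so the complex is low-spin. The d⁴ configuration leaves the e_g set evenly filled (or empty) — no strong Jahn–Teller driving force.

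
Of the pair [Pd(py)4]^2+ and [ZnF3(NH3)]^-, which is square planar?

[Pd(py)4]^2+

For [Pd(py)4]^2+: Ligand charges: pyridine is neutral. With an overall charge of +2 the palladium centre must be in the +2 oxidation state. Group 10 minus oxidation state 2 gives a d⁸ configuration. A 4d d⁸ ion has a large crystal-field splitting; square planar leaves the high-energy d_{x²−y²} orbital empty and maximises CFSE. → square planar.
For [ZnF3(NH3)]^-: Ligand charges: each fluoride is −1; ammonia is neutral. With an overall charge of −1 the zinc centre must be in the +2 oxidation state. Zinc is a group-12 element; Zn(II) is therefore d¹⁰. A d¹⁰ ion has no crystal-field stabilisation preference between square planar and tetrahedral, so four ligands adopt the sterically favoured tetrahedral geometry. → tetrahedral.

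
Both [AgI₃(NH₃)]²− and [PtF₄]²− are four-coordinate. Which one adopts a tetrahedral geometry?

For [AgI₃(NH₃)]²−: Ligand charges: each iodide is −1; ammonia is neutral. With an overall charge of −2 the silver centre must be in the +1 oxidation state. Group 11 minus oxidation state 1 gives a d¹⁰ configuration. A d¹⁰ ion has no crystal-field stabilisation preference between square planar and tetrahedral, so four ligands adopt the sterically favoured tetrahedral geometry. → tetrahedral.
For [PtF₄]²−: Each fluoride is −1; balancing the −2 overall charge requires Pt(II). Group 10 minus oxidation state 2 gives a d⁸ configuration. A 5d d⁸ ion has a large crystal-field splitting; square planar leaves the high-energy d_{x²−y²} orbital empty and maximises CFSE. → square planar.

[AgI₃(NH₃)]²−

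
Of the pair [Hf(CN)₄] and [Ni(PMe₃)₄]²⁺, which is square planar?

[Ni(PMe₃)₄]²⁺

For [Hf(CN)₄]: Summing ligand charges against the 0 overall charge gives an oxidation state of +4 for hafnium. Hf sits in group 4, so the d-electron count is 4 − 4 = 0. A d⁰ ion has no crystal-field stabilisation preference between square planar and tetrahedral, so four ligands adopt the sterically favoured tetrahedral geometry. → tetrahedral.
For [Ni(PMe₃)₄]²⁺: Summing ligand charges against the +2 overall charge gives an oxidation state of +2 for nickel. Nickel is a group-10 element; Ni(II) is therefore d⁸. Trimethylphosphine is a strong-field ligand (high in the spectrochemical series). A 3d d⁸ ion with strong-field ligands gains enough CFSE to favour square planar over tetrahedral. → square planar.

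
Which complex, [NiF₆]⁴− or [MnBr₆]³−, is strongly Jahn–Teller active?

[MnBr₆]³−

[NiF₆]⁴−: Each fluoride is −1; balancing the −4 overall charge requires Ni(II). Ni sits in group 10, so the d-electron count is 10 − 2 = 8. The d⁸ configuration leaves the e_g set evenly filled (or empty) — no strong Jahn–Teller driving force.
[MnBr₆]³−: Summing ligand charges against the −3 overall charge gives an oxidation state of +3 for manganese. Mn sits in group 7, so the d-electron count is 7 − 3 = 4. Bromide is a weak-field ligand for a first-row metal, so the complex is high-spin. The t₂g³e_g¹ (high-spin) configuration has an unevenly filled e_g set; the Jahn–Teller theorem predicts a tetragonal distortion (typically axial elongation) to lift the degeneracy.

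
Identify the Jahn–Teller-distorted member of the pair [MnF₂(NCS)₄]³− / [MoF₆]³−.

[MnF₂(NCS)₄]³−

[MnF₂(NCS)₄]³−: Summing ligand charges against the −3 overall charge gives an oxidation state of +3 for manganese. Manganese is a group-7 element; Mn(III) is therefore d⁴. Fluoride and isothiocyanate are weak-field ligands for a first-row metal, so the complex is high-spin. The t₂g³e_g¹ (high-spin) configuration has an unevenly filled e_g set; the Jahn–Teller theorem predicts a tetragonal distortion (typically axial elongation) to lift the degeneracy.
[MoF₆]³−: Summing ligand charges against the −3 overall charge gives an oxidation state of +3 for molybdenum. Mo sits in group 6, so the d-electron count is 6 − 3 = 3. The d³ configuration leaves the e_g set evenly filled (or empty) — no strong Jahn–Teller driving force.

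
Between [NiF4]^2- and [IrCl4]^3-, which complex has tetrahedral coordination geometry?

For [NiF4]^2-: Each fluoride is −1; balancing the −2 overall charge requires Ni(II). Ni sits in group 10, so the d-electron count is 10 − 2 = 8. Fluoride is a weak-field ligand. With weak-field ligands the CFSE gain from square planar is small, so a 3d d⁸ ion takes the sterically preferred tetrahedral geometry. → tetrahedral.
For [IrCl4]^3-: Summing ligand charges against the −3 overall charge gives an oxidation state of +1 for iridium. Iridium is a group-9 element; Ir(I) is therefore d⁸. A 5d d⁸ ion has a large crystal-field splitting; square planar leaves the high-energy d_{x²−y²} orbital empty and maximises CFSE. → square planar.

[NiF4]^2-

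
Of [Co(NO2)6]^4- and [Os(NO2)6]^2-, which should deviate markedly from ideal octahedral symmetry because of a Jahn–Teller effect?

[Co(NO2)6]^4-: Each nitro (N-bound nitrite) is −1; balancing the −4 overall charge requires Co(II). Cobalt is a group-9 element; Co(II) is therefore d⁷. Nitro (N-bound nitrite) is a strong-field ligand (high in the spectrochemical series) for a first-row metal, so the complex is low-spin. The t₂g⁶e_g¹ (low-spin) configuration has an unevenly filled e_g set; the Jahn–Teller theorem predicts a tetragonal distortion (typically axial elongation) to lift the degeneracy.
[Os(NO2)6]^2-: Ligand charges: each nitro (N-bound nitrite) is −1. With an overall charge of −2 the osmium centre must be in the +4 oxidation state. Osmium is a group-8 element; Os(IV) is therefore d⁴. A 5d ion has a large Δₒ and is invariably low-spin. The d⁴ configuration leaves the e_g set evenly filled (or empty) — no strong Jahn–Teller driving force.

[Co(NO2)6]^4-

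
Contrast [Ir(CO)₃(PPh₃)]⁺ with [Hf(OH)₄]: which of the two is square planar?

[Ir(CO)₃(PPh₃)]⁺

For [Ir(CO)₃(PPh₃)]⁺: Ligand charges: carbonyl is neutral; triphenylphosphine is neutral. With an overall charge of +1 the iridium centre must be in the +1 oxidation state. Group 9 minus oxidation state 1 gives a d⁸ configuration. A 5d d⁸ ion has a large crystal-field splitting; square planar leaves the high-energy d_{x²−y²} orbital empty and maximises CFSE. → square planar.
For [Hf(OH)₄]: Ligand charges: each hydroxide is −1. With an overall charge of 0 the hafnium centre must be in the +4 oxidation state. Hafnium is a group-4 element; Hf(IV) is therefore d⁰. A d⁰ ion has no crystal-field stabilisation preference between square planar and tetrahedral, so four ligands adopt the sterically favoured tetrahedral geometry. → tetrahedral.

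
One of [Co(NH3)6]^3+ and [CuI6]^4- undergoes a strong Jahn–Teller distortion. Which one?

[CuI6]^4-

[Co(NH3)6]^3+: Summing ligand charges against the +3 overall charge gives an oxidation state of +3 for cobalt. Cobalt is a group-9 element; Co(III) is therefore d⁶. Co(III) has an exceptionally large octahedral splitting and is low-spin with essentially every ligand except fluoride. The d⁶ configuration leaves the e_g set evenly filled (or empty) — no strong Jahn–Teller driving force.
[CuI6]^4-: Summing ligand charges against the −4 overall charge gives an oxidation state of +2 for copper. Copper is a group-11 element; Cu(II) is therefore d⁹. The t₂g⁶e_g³ configuration has an unevenly filled e_g set; the Jahn–Teller theorem predicts a tetragonal distortion (typically axial elongation) to lift the degeneracy.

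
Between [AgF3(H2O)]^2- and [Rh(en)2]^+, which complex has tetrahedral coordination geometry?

For [AgF3(H2O)]^2-: Each fluoride is −1; water is neutral; balancing the −2 overall charge requires Ag(I). Group 11 minus oxidation state 1 gives a d¹⁰ configuration. A d¹⁰ ion has no crystal-field stabilisation preference between square planar and tetrahedral, so four ligands adopt the sterically favoured tetrahedral geometry. → tetrahedral.
For [Rh(en)2]^+: Ligand charges: ethylenediamine is neutral. With an overall charge of +1 the rhodium centre must be in the +1 oxidation state. Rh sits in group 9, so the d-electron count is 9 − 1 = 8. A 4d d⁸ ion has a large crystal-field splitting; square planar leaves the high-energy d_{x²−y²} orbital empty and maximises CFSE. → square planar.

[AgF3(H2O)]^2-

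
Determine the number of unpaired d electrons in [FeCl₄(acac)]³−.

Ligand charges: each chloride is −1; each acetylacetonate is −1. With an overall charge of −3 the iron centre must be in the +2 oxidation state.
Fe sits in group 8, so the d-electron count is 8 − 2 = 6.
Counting donor atoms: 4×chloride (monodentate) → 4 donors; 1×acetylacetonate (bidentate) → 2 donors. Coordination number = 6.
The spin state decides the count: Acetylacetonate and chloride are weak-field ligands for a first-row metal, so the complex is high-spin.
An octahedral high-spin d⁶ ion is t₂g⁴e_g², giving 4 unpaired electrons.

4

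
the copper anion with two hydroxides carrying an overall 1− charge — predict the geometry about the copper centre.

linear

Ligand charges: each hydroxide is −1. With an overall charge of −1 the copper centre must be in the +1 oxidation state.
Cu sits in group 11, so the d-electron count is 11 − 1 = 10.
Coordination number: 2.
A d¹⁰ ion with only two ligands adopts a linear arrangement (sp hybridisation; no CFSE preference).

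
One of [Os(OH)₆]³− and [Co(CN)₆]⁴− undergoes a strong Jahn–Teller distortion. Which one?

[Co(CN)₆]⁴−

[Os(OH)₆]³−: Ligand charges: each hydroxide is −1. With an overall charge of −3 the osmium centre must be in the +3 oxidation state. Osmium is a group-8 element; Os(III) is therefore d⁵. A 5d ion has a large Δₒ and is invariably low-spin. The d⁵ configuration leaves the e_g set evenly filled (or empty) — no strong Jahn–Teller driving force.
[Co(CN)₆]⁴−: Each cyanide is −1; balancing the −4 overall charge requires Co(II). Cobalt is a group-9 element; Co(II) is therefore d⁷. Cyanide is a strong-field ligand (high in the spectrochemical series) for a first-row metal, so the complex is low-spin. The t₂g⁶e_g¹ (low-spin) configuration has an unevenly filled e_g set; the Jahn–Teller theorem predicts a tetragonal distortion (typically axial elongation) to lift the degeneracy.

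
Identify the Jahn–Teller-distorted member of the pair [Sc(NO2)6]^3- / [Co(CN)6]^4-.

[Co(CN)6]^4-

[Sc(NO2)6]^3-: Each nitro (N-bound nitrite) is −1; balancing the −3 overall charge requires Sc(III). Scandium is a group-3 element; Sc(III) is therefore d⁰. The d⁰ configuration leaves the e_g set evenly filled (or empty) — no strong Jahn–Teller driving force.
[Co(CN)6]^4-: Summing ligand charges against the −4 overall charge gives an oxidation state of +2 for cobalt. Group 9 minus oxidation state 2 gives a d⁷ configuration. Cyanide is a strong-field ligand (high in the spectrochemical series) for a first-row metal, so the complex is low-spin. The t₂g⁶e_g¹ (low-spin) configuration has an unevenly filled e_g set; the Jahn–Teller theorem predicts a tetragonal distortion (typically axial elongation) to lift the degeneracy.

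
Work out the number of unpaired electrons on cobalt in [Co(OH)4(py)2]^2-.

3 unpaired electrons

Each hydroxide is −1; pyridine is neutral; balancing the −2 overall charge requires Co(II).
Co sits in group 9, so the d-electron count is 9 − 2 = 7.
The spin state decides the count: Hydroxide is a weak-field ligand for a first-row metal, so the complex is high-spin.
An octahedral high-spin d⁷ ion is t₂g⁵e_g², giving 3 unpaired electrons.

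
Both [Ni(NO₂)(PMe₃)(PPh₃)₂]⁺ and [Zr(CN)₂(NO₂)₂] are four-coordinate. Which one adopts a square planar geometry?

[Ni(NO₂)(PMe₃)(PPh₃)₂]⁺

For [Ni(NO₂)(PMe₃)(PPh₃)₂]⁺: Summing ligand charges against the +1 overall charge gives an oxidation state of +2 for nickel. Nickel is a group-10 element; Ni(II) is therefore d⁸. Nitro (N-bound nitrite), trimethylphosphine, and triphenylphosphine are strong-field ligands (high in the spectrochemical series). A 3d d⁸ ion with strong-field ligands gains enough CFSE to favour square planar over tetrahedral. → square planar.
For [Zr(CN)₂(NO₂)₂]: Summing ligand charges against the 0 overall charge gives an oxidation state of +4 for zirconium. Zirconium is a group-4 element; Zr(IV) is therefore d⁰. A d⁰ ion has no crystal-field stabilisation preference between square planar and tetrahedral, so four ligands adopt the sterically favoured tetrahedral geometry. → tetrahedral.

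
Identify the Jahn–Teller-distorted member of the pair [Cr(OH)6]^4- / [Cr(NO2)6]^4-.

[Cr(OH)6]^4-: Each hydroxide is −1; balancing the −4 overall charge requires Cr(II). Chromium is a group-6 element; Cr(II) is therefore d⁴. Hydroxide is a weak-field ligand for a first-row metal, so the complex is high-spin. The t₂g³e_g¹ (high-spin) configuration has an unevenly filled e_g set; the Jahn–Teller theorem predicts a tetragonal distortion (typically axial elongation) to lift the degeneracy.
[Cr(NO2)6]^4-: Each nitro (N-bound nitrite) is −1; balancing the −4 overall charge requires Cr(II). Chromium is a group-6 element; Cr(II) is therefore d⁴. Nitro (N-bound nitrite) is a strong-field ligand (high in the spectrochemical series) for a first-row metal, so the complex is low-spin. The d⁴ configuration leaves the e_g set evenly filled (or empty) — no strong Jahn–Teller driving force.

[Cr(OH)6]^4-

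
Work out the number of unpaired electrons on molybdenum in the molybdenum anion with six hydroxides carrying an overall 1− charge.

Summing ligand charges against the −1 overall charge gives an oxidation state of +5 for molybdenum.
Mo sits in group 6, so the d-electron count is 6 − 5 = 1.
In an octahedral field the d¹ configuration is t₂g¹e_g⁰ (only one arrangement possible), giving 1 unpaired electron.

1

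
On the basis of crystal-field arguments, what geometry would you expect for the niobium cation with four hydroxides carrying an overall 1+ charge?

Each hydroxide is −1; balancing the +1 overall charge requires Nb(V).
Nb sits in group 5, so the d-electron count is 5 − 5 = 0.
Coordination number: 4.
A d⁰ ion has no crystal-field stabilisation preference between square planar and tetrahedral, so four ligands adopt the sterically favoured tetrahedral geometry.

tetrahedral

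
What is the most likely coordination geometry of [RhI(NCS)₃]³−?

square planar

Ligand charges: each iodide is −1; each isothiocyanate is −1. With an overall charge of −3 the rhodium centre must be in the +1 oxidation state.
Rhodium is a group-9 element; Rh(I) is therefore d⁸.
Coordination number: 4.
A 4d d⁸ ion has a large crystal-field splitting; square planar leaves the high-energy d_{x²−y²} orbital empty and maximises CFSE.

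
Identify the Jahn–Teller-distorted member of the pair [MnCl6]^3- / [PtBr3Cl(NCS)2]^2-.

[MnCl6]^3-: Each chloride is −1; balancing the −3 overall charge requires Mn(III). Manganese is a group-7 element; Mn(III) is therefore d⁴. Chloride is a weak-field ligand for a first-row metal, so the complex is high-spin. The t₂g³e_g¹ (high-spin) configuration has an unevenly filled e_g set; the Jahn–Teller theorem predicts a tetragonal distortion (typically axial elongation) to lift the degeneracy.
[PtBr3Cl(NCS)2]^2-: Each bromide is −1; each chloride is −1; each isothiocyanate is −1; balancing the −2 overall charge requires Pt(IV). Pt sits in group 10, so the d-electron count is 10 − 4 = 6. A 5d ion has a large Δₒ and is invariably low-spin. The d⁶ configuration leaves the e_g set evenly filled (or empty) — no strong Jahn–Teller driving force.

[MnCl6]^3-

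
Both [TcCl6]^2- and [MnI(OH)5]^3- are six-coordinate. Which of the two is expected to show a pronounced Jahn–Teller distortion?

[MnI(OH)5]^3-

[TcCl6]^2-: Each chloride is −1; balancing the −2 overall charge requires Tc(IV). Technetium is a group-7 element; Tc(IV) is therefore d³. The d³ configuration leaves the e_g set evenly filled (or empty) — no strong Jahn–Teller driving force.
[MnI(OH)5]^3-: Each iodide is −1; each hydroxide is −1; balancing the −3 overall charge requires Mn(III). Manganese is a group-7 element; Mn(III) is therefore d⁴. Hydroxide and iodide are weak-field ligands for a first-row metal, so the complex is high-spin. The t₂g³e_g¹ (high-spin) configuration has an unevenly filled e_g set; the Jahn–Teller theorem predicts a tetragonal distortion (typically axial elongation) to lift the degeneracy.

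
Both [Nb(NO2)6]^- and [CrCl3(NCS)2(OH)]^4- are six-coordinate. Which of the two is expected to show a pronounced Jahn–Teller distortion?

[Nb(NO2)6]^-: Ligand charges: each nitro (N-bound nitrite) is −1. With an overall charge of −1 the niobium centre must be in the +5 oxidation state. Niobium is a group-5 element; Nb(V) is therefore d⁰. The d⁰ configuration leaves the e_g set evenly filled (or empty) — no strong Jahn–Teller driving force.
[CrCl3(NCS)2(OH)]^4-: Summing ligand charges against the −4 overall charge gives an oxidation state of +2 for chromium. Cr sits in group 6, so the d-electron count is 6 − 2 = 4. Chloride, hydroxide, and isothiocyanate are weak-field ligands for a first-row metal, so the complex is high-spin. The t₂g³e_g¹ (high-spin) configuration has an unevenly filled e_g set; the Jahn–Teller theorem predicts a tetragonal distortion (typically axial elongation) to lift the degeneracy.

[CrCl3(NCS)2(OH)]^4-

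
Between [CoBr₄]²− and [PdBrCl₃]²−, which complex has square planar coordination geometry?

For [CoBr₄]²−: Each bromide is −1; balancing the −2 overall charge requires Co(II). Co sits in group 9, so the d-electron count is 9 − 2 = 7. For a high-spin 3d d⁷ ion with weak-field ligands the small Δₜ gives little square-planar CFSE advantage, so four ligands adopt the sterically favoured tetrahedral geometry. → tetrahedral.
For [PdBrCl₃]²−: Summing ligand charges against the −2 overall charge gives an oxidation state of +2 for palladium. Group 10 minus oxidation state 2 gives a d⁸ configuration. A 4d d⁸ ion has a large crystal-field splitting; square planar leaves the high-energy d_{x²−y²} orbital empty and maximises CFSE. → square planar.

[PdBrCl₃]²−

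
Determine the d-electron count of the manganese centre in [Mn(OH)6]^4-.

d⁵

Each hydroxide is −1; balancing the −4 overall charge requires Mn(II).
Manganese is a group-7 element; Mn(II) is therefore d⁵.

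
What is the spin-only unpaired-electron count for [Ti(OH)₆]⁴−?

Ligand charges: each hydroxide is −1. With an overall charge of −4 the titanium centre must be in the +2 oxidation state.
Group 4 minus oxidation state 2 gives a d² configuration.
In an octahedral field the d² configuration is t₂g²e_g⁰ (only one arrangement possible), giving 2 unpaired electrons.

2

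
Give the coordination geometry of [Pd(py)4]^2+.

Pyridine is neutral; balancing the +2 overall charge requires Pd(II).
Palladium is a group-10 element; Pd(II) is therefore d⁸.
Coordination number: 4.
A 4d d⁸ ion has a large crystal-field splitting; square planar leaves the high-energy d_{x²−y²} orbital empty and maximises CFSE.

square planar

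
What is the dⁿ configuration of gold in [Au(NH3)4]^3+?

d⁸

Summing ligand charges against the +3 overall charge gives an oxidation state of +3 for gold.
Au sits in group 11, so the d-electron count is 11 − 3 = 8.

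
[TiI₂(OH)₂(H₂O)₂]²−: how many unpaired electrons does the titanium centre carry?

2 unpaired electrons

Ligand charges: each iodide is −1; each hydroxide is −1; water is neutral. With an overall charge of −2 the titanium centre must be in the +2 oxidation state.
Titanium is a group-4 element; Ti(II) is therefore d².
In an octahedral field the d² configuration is t₂g²e_g⁰ (only one arrangement possible), giving 2 unpaired electrons.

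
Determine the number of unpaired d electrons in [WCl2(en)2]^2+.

Ligand charges: each chloride is −1; ethylenediamine is neutral. With an overall charge of +2 the tungsten centre must be in the +4 oxidation state.
W sits in group 6, so the d-electron count is 6 − 4 = 2.
Counting donor atoms: 2×chloride (monodentate) → 2 donors; 2×ethylenediamine (bidentate) → 4 donors. Coordination number = 6.
In an octahedral field the d² configuration is t₂g²e_g⁰ (only one arrangement possible), giving 2 unpaired electrons.

2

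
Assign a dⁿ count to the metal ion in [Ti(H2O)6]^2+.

Ligand charges: water is neutral. With an overall charge of +2 the titanium centre must be in the +2 oxidation state.
Group 4 minus oxidation state 2 gives a d² configuration.

d²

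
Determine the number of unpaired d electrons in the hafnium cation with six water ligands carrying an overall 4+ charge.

0

Ligand charges: water is neutral. With an overall charge of +4 the hafnium centre must be in the +4 oxidation state.
Hafnium is a group-4 element; Hf(IV) is therefore d⁰.
In an octahedral field the d⁰ configuration is t₂g⁰e_g⁰, giving 0 unpaired electrons.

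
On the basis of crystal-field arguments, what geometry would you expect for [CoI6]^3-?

Summing ligand charges against the −3 overall charge gives an oxidation state of +3 for cobalt.
Co sits in group 9, so the d-electron count is 9 − 3 = 6.
Coordination number: 6.
Six donors around a single metal centre give an octahedral coordination sphere.

octahedral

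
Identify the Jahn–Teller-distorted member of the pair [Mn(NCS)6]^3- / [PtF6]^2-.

[Mn(NCS)6]^3-

[Mn(NCS)6]^3-: Summing ligand charges against the −3 overall charge gives an oxidation state of +3 for manganese. Group 7 minus oxidation state 3 gives a d⁴ configuration. Isothiocyanate is a weak-field ligand for a first-row metal, so the complex is high-spin. The t₂g³e_g¹ (high-spin) configuration has an unevenly filled e_g set; the Jahn–Teller theorem predicts a tetragonal distortion (typically axial elongation) to lift the degeneracy.
[PtF6]^2-: Ligand charges: each fluoride is −1. With an overall charge of −2 the platinum centre must be in the +4 oxidation state. Platinum is a group-10 element; Pt(IV) is therefore d⁶. A 5d ion has a large Δₒ and is invariably low-spin. The d⁶ configuration leaves the e_g set evenly filled (or empty) — no strong Jahn–Teller driving force.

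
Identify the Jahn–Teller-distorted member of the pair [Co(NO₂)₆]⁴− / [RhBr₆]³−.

[Co(NO₂)₆]⁴−: Summing ligand charges against the −4 overall charge gives an oxidation state of +2 for cobalt. Co sits in group 9, so the d-electron count is 9 − 2 = 7. Nitro (N-bound nitrite) is a strong-field ligand (high in the spectrochemical series) for a first-row metal, so the complex is low-spin. The t₂g⁶e_g¹ (low-spin) configuration has an unevenly filled e_g set; the Jahn–Teller theorem predicts a tetragonal distortion (typically axial elongation) to lift the degeneracy.
[RhBr₆]³−: Ligand charges: each bromide is −1. With an overall charge of −3 the rhodium centre must be in the +3 oxidation state. Rh sits in group 9, so the d-electron count is 9 − 3 = 6. A 4d ion has a large Δₒ and is invariably low-spin. The d⁶ configuration leaves the e_g set evenly filled (or empty) — no strong Jahn–Teller driving force.

[Co(NO₂)₆]⁴−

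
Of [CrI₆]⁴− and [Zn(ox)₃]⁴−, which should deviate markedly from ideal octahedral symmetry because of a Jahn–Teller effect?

[CrI₆]⁴−

[CrI₆]⁴−: Each iodide is −1; balancing the −4 overall charge requires Cr(II). Group 6 minus oxidation state 2 gives a d⁴ configuration. Iodide is a weak-field ligand for a first-row metal, so the complex is high-spin. The t₂g³e_g¹ (high-spin) configuration has an unevenly filled e_g set; the Jahn–Teller theorem predicts a tetragonal distortion (typically axial elongation) to lift the degeneracy.
[Zn(ox)₃]⁴−: Summing ligand charges against the −4 overall charge gives an oxidation state of +2 for zinc. Zinc is a group-12 element; Zn(II) is therefore d¹⁰. The d¹⁰ configuration leaves the e_g set evenly filled (or empty) — no strong Jahn–Teller driving force.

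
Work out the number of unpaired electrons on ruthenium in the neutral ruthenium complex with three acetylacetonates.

Ligand charges: each acetylacetonate is −1. With an overall charge of 0 the ruthenium centre must be in the +3 oxidation state.
Ruthenium is a group-8 element; Ru(III) is therefore d⁵.
Counting donor atoms: 3×acetylacetonate (bidentate) → 6 donors. Coordination number = 6.
The spin state decides the count: a 4d ion has a large Δₒ and is invariably low-spin.
An octahedral low-spin d⁵ ion is t₂g⁵e_g⁰, giving 1 unpaired electron.

1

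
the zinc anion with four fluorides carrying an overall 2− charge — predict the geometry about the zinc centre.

Each fluoride is −1; balancing the −2 overall charge requires Zn(II).
Zinc is a group-12 element; Zn(II) is therefore d¹⁰.
Coordination number: 4.
A d¹⁰ ion has no crystal-field stabilisation preference between square planar and tetrahedral, so four ligands adopt the sterically favoured tetrahedral geometry.

tetrahedral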